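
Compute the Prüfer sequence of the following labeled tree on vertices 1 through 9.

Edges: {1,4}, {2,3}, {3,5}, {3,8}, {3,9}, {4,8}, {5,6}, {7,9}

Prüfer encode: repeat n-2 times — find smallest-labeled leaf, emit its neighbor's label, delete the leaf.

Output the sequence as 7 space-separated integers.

Step 1: leaves = {1,2,6,7}. Remove smallest leaf 1, emit neighbor 4.
Step 2: leaves = {2,4,6,7}. Remove smallest leaf 2, emit neighbor 3.
Step 3: leaves = {4,6,7}. Remove smallest leaf 4, emit neighbor 8.
Step 4: leaves = {6,7,8}. Remove smallest leaf 6, emit neighbor 5.
Step 5: leaves = {5,7,8}. Remove smallest leaf 5, emit neighbor 3.
Step 6: leaves = {7,8}. Remove smallest leaf 7, emit neighbor 9.
Step 7: leaves = {8,9}. Remove smallest leaf 8, emit neighbor 3.
Done: 2 vertices remain (3, 9). Sequence = [4 3 8 5 3 9 3]

Answer: 4 3 8 5 3 9 3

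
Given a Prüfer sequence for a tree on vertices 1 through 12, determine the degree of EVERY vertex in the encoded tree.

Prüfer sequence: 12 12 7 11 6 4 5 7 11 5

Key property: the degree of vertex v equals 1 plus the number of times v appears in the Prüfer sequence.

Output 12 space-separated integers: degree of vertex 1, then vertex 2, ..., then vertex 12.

p_1 = 12: count[12] becomes 1
p_2 = 12: count[12] becomes 2
p_3 = 7: count[7] becomes 1
p_4 = 11: count[11] becomes 1
p_5 = 6: count[6] becomes 1
p_6 = 4: count[4] becomes 1
p_7 = 5: count[5] becomes 1
p_8 = 7: count[7] becomes 2
p_9 = 11: count[11] becomes 2
p_10 = 5: count[5] becomes 2
Degrees (1 + count): deg[1]=1+0=1, deg[2]=1+0=1, deg[3]=1+0=1, deg[4]=1+1=2, deg[5]=1+2=3, deg[6]=1+1=2, deg[7]=1+2=3, deg[8]=1+0=1, deg[9]=1+0=1, deg[10]=1+0=1, deg[11]=1+2=3, deg[12]=1+2=3

Answer: 1 1 1 2 3 2 3 1 1 1 3 3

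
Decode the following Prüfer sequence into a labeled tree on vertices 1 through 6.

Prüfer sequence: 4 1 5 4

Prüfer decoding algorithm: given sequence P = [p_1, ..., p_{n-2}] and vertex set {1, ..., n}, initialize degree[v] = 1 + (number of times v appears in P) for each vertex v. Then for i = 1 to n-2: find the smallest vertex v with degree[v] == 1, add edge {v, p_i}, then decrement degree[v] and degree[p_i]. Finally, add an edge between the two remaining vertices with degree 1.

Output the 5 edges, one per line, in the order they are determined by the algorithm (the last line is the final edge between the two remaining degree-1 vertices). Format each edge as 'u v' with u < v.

Answer: 2 4
1 3
1 5
4 5
4 6

Derivation:
Initial degrees: {1:2, 2:1, 3:1, 4:3, 5:2, 6:1}
Step 1: smallest deg-1 vertex = 2, p_1 = 4. Add edge {2,4}. Now deg[2]=0, deg[4]=2.
Step 2: smallest deg-1 vertex = 3, p_2 = 1. Add edge {1,3}. Now deg[3]=0, deg[1]=1.
Step 3: smallest deg-1 vertex = 1, p_3 = 5. Add edge {1,5}. Now deg[1]=0, deg[5]=1.
Step 4: smallest deg-1 vertex = 5, p_4 = 4. Add edge {4,5}. Now deg[5]=0, deg[4]=1.
Final: two remaining deg-1 vertices are 4, 6. Add edge {4,6}.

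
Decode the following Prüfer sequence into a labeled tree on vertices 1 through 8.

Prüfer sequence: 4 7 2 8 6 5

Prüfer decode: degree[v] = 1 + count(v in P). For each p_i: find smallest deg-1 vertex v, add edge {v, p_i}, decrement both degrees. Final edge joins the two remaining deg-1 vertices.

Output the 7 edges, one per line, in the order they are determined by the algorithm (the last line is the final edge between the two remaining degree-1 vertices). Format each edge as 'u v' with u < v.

Answer: 1 4
3 7
2 4
2 8
6 7
5 6
5 8

Derivation:
Initial degrees: {1:1, 2:2, 3:1, 4:2, 5:2, 6:2, 7:2, 8:2}
Step 1: smallest deg-1 vertex = 1, p_1 = 4. Add edge {1,4}. Now deg[1]=0, deg[4]=1.
Step 2: smallest deg-1 vertex = 3, p_2 = 7. Add edge {3,7}. Now deg[3]=0, deg[7]=1.
Step 3: smallest deg-1 vertex = 4, p_3 = 2. Add edge {2,4}. Now deg[4]=0, deg[2]=1.
Step 4: smallest deg-1 vertex = 2, p_4 = 8. Add edge {2,8}. Now deg[2]=0, deg[8]=1.
Step 5: smallest deg-1 vertex = 7, p_5 = 6. Add edge {6,7}. Now deg[7]=0, deg[6]=1.
Step 6: smallest deg-1 vertex = 6, p_6 = 5. Add edge {5,6}. Now deg[6]=0, deg[5]=1.
Final: two remaining deg-1 vertices are 5, 8. Add edge {5,8}.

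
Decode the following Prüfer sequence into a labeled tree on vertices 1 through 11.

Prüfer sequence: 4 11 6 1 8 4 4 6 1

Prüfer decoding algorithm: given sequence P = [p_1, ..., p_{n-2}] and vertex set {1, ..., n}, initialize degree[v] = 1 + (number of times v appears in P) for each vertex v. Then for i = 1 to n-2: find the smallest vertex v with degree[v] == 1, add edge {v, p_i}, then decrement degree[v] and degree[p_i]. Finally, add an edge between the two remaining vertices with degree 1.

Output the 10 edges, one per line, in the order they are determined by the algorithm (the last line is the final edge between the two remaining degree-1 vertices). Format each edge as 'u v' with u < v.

Answer: 2 4
3 11
5 6
1 7
8 9
4 8
4 10
4 6
1 6
1 11

Derivation:
Initial degrees: {1:3, 2:1, 3:1, 4:4, 5:1, 6:3, 7:1, 8:2, 9:1, 10:1, 11:2}
Step 1: smallest deg-1 vertex = 2, p_1 = 4. Add edge {2,4}. Now deg[2]=0, deg[4]=3.
Step 2: smallest deg-1 vertex = 3, p_2 = 11. Add edge {3,11}. Now deg[3]=0, deg[11]=1.
Step 3: smallest deg-1 vertex = 5, p_3 = 6. Add edge {5,6}. Now deg[5]=0, deg[6]=2.
Step 4: smallest deg-1 vertex = 7, p_4 = 1. Add edge {1,7}. Now deg[7]=0, deg[1]=2.
Step 5: smallest deg-1 vertex = 9, p_5 = 8. Add edge {8,9}. Now deg[9]=0, deg[8]=1.
Step 6: smallest deg-1 vertex = 8, p_6 = 4. Add edge {4,8}. Now deg[8]=0, deg[4]=2.
Step 7: smallest deg-1 vertex = 10, p_7 = 4. Add edge {4,10}. Now deg[10]=0, deg[4]=1.
Step 8: smallest deg-1 vertex = 4, p_8 = 6. Add edge {4,6}. Now deg[4]=0, deg[6]=1.
Step 9: smallest deg-1 vertex = 6, p_9 = 1. Add edge {1,6}. Now deg[6]=0, deg[1]=1.
Final: two remaining deg-1 vertices are 1, 11. Add edge {1,11}.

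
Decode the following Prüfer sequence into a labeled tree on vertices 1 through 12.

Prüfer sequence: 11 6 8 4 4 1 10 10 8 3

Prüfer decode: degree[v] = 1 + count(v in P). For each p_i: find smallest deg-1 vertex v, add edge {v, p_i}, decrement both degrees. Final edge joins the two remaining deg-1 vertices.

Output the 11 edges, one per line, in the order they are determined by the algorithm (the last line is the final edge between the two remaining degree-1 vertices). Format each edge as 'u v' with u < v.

Answer: 2 11
5 6
6 8
4 7
4 9
1 4
1 10
10 11
8 10
3 8
3 12

Derivation:
Initial degrees: {1:2, 2:1, 3:2, 4:3, 5:1, 6:2, 7:1, 8:3, 9:1, 10:3, 11:2, 12:1}
Step 1: smallest deg-1 vertex = 2, p_1 = 11. Add edge {2,11}. Now deg[2]=0, deg[11]=1.
Step 2: smallest deg-1 vertex = 5, p_2 = 6. Add edge {5,6}. Now deg[5]=0, deg[6]=1.
Step 3: smallest deg-1 vertex = 6, p_3 = 8. Add edge {6,8}. Now deg[6]=0, deg[8]=2.
Step 4: smallest deg-1 vertex = 7, p_4 = 4. Add edge {4,7}. Now deg[7]=0, deg[4]=2.
Step 5: smallest deg-1 vertex = 9, p_5 = 4. Add edge {4,9}. Now deg[9]=0, deg[4]=1.
Step 6: smallest deg-1 vertex = 4, p_6 = 1. Add edge {1,4}. Now deg[4]=0, deg[1]=1.
Step 7: smallest deg-1 vertex = 1, p_7 = 10. Add edge {1,10}. Now deg[1]=0, deg[10]=2.
Step 8: smallest deg-1 vertex = 11, p_8 = 10. Add edge {10,11}. Now deg[11]=0, deg[10]=1.
Step 9: smallest deg-1 vertex = 10, p_9 = 8. Add edge {8,10}. Now deg[10]=0, deg[8]=1.
Step 10: smallest deg-1 vertex = 8, p_10 = 3. Add edge {3,8}. Now deg[8]=0, deg[3]=1.
Final: two remaining deg-1 vertices are 3, 12. Add edge {3,12}.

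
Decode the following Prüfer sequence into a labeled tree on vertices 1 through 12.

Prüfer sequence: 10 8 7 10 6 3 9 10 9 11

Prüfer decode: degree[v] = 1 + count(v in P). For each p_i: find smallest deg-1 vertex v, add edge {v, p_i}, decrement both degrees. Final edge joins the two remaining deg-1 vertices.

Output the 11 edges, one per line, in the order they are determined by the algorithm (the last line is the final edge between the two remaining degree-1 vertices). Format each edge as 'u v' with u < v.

Initial degrees: {1:1, 2:1, 3:2, 4:1, 5:1, 6:2, 7:2, 8:2, 9:3, 10:4, 11:2, 12:1}
Step 1: smallest deg-1 vertex = 1, p_1 = 10. Add edge {1,10}. Now deg[1]=0, deg[10]=3.
Step 2: smallest deg-1 vertex = 2, p_2 = 8. Add edge {2,8}. Now deg[2]=0, deg[8]=1.
Step 3: smallest deg-1 vertex = 4, p_3 = 7. Add edge {4,7}. Now deg[4]=0, deg[7]=1.
Step 4: smallest deg-1 vertex = 5, p_4 = 10. Add edge {5,10}. Now deg[5]=0, deg[10]=2.
Step 5: smallest deg-1 vertex = 7, p_5 = 6. Add edge {6,7}. Now deg[7]=0, deg[6]=1.
Step 6: smallest deg-1 vertex = 6, p_6 = 3. Add edge {3,6}. Now deg[6]=0, deg[3]=1.
Step 7: smallest deg-1 vertex = 3, p_7 = 9. Add edge {3,9}. Now deg[3]=0, deg[9]=2.
Step 8: smallest deg-1 vertex = 8, p_8 = 10. Add edge {8,10}. Now deg[8]=0, deg[10]=1.
Step 9: smallest deg-1 vertex = 10, p_9 = 9. Add edge {9,10}. Now deg[10]=0, deg[9]=1.
Step 10: smallest deg-1 vertex = 9, p_10 = 11. Add edge {9,11}. Now deg[9]=0, deg[11]=1.
Final: two remaining deg-1 vertices are 11, 12. Add edge {11,12}.

Answer: 1 10
2 8
4 7
5 10
6 7
3 6
3 9
8 10
9 10
9 11
11 12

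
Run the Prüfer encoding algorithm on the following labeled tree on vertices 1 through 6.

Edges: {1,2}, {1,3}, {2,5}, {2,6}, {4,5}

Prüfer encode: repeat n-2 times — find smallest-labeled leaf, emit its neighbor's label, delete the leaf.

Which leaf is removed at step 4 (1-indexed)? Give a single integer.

Step 1: current leaves = {3,4,6}. Remove leaf 3 (neighbor: 1).
Step 2: current leaves = {1,4,6}. Remove leaf 1 (neighbor: 2).
Step 3: current leaves = {4,6}. Remove leaf 4 (neighbor: 5).
Step 4: current leaves = {5,6}. Remove leaf 5 (neighbor: 2).

Answer: 5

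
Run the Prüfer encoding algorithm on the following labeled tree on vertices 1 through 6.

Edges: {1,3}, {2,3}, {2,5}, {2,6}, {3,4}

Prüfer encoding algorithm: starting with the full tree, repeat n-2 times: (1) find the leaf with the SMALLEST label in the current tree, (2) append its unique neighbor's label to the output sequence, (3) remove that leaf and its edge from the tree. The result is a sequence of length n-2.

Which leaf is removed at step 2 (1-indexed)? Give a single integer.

Step 1: current leaves = {1,4,5,6}. Remove leaf 1 (neighbor: 3).
Step 2: current leaves = {4,5,6}. Remove leaf 4 (neighbor: 3).

Answer: 4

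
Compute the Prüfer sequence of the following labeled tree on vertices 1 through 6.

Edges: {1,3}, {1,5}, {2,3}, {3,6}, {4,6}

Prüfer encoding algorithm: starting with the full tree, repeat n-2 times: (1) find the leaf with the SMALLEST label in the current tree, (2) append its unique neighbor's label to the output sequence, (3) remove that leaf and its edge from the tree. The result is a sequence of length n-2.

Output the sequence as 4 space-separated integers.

Step 1: leaves = {2,4,5}. Remove smallest leaf 2, emit neighbor 3.
Step 2: leaves = {4,5}. Remove smallest leaf 4, emit neighbor 6.
Step 3: leaves = {5,6}. Remove smallest leaf 5, emit neighbor 1.
Step 4: leaves = {1,6}. Remove smallest leaf 1, emit neighbor 3.
Done: 2 vertices remain (3, 6). Sequence = [3 6 1 3]

Answer: 3 6 1 3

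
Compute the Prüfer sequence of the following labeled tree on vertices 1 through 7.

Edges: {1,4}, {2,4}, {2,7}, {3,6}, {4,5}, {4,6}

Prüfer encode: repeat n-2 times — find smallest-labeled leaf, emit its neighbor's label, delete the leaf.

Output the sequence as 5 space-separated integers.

Step 1: leaves = {1,3,5,7}. Remove smallest leaf 1, emit neighbor 4.
Step 2: leaves = {3,5,7}. Remove smallest leaf 3, emit neighbor 6.
Step 3: leaves = {5,6,7}. Remove smallest leaf 5, emit neighbor 4.
Step 4: leaves = {6,7}. Remove smallest leaf 6, emit neighbor 4.
Step 5: leaves = {4,7}. Remove smallest leaf 4, emit neighbor 2.
Done: 2 vertices remain (2, 7). Sequence = [4 6 4 4 2]

Answer: 4 6 4 4 2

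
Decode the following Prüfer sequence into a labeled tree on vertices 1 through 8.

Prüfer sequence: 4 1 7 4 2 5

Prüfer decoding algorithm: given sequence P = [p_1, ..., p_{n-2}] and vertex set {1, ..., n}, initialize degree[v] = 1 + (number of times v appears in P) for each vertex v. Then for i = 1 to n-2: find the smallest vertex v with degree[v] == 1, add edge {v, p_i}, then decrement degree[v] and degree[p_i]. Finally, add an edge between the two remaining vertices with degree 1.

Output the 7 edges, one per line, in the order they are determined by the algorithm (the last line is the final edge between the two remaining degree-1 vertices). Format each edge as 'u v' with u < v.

Initial degrees: {1:2, 2:2, 3:1, 4:3, 5:2, 6:1, 7:2, 8:1}
Step 1: smallest deg-1 vertex = 3, p_1 = 4. Add edge {3,4}. Now deg[3]=0, deg[4]=2.
Step 2: smallest deg-1 vertex = 6, p_2 = 1. Add edge {1,6}. Now deg[6]=0, deg[1]=1.
Step 3: smallest deg-1 vertex = 1, p_3 = 7. Add edge {1,7}. Now deg[1]=0, deg[7]=1.
Step 4: smallest deg-1 vertex = 7, p_4 = 4. Add edge {4,7}. Now deg[7]=0, deg[4]=1.
Step 5: smallest deg-1 vertex = 4, p_5 = 2. Add edge {2,4}. Now deg[4]=0, deg[2]=1.
Step 6: smallest deg-1 vertex = 2, p_6 = 5. Add edge {2,5}. Now deg[2]=0, deg[5]=1.
Final: two remaining deg-1 vertices are 5, 8. Add edge {5,8}.

Answer: 3 4
1 6
1 7
4 7
2 4
2 5
5 8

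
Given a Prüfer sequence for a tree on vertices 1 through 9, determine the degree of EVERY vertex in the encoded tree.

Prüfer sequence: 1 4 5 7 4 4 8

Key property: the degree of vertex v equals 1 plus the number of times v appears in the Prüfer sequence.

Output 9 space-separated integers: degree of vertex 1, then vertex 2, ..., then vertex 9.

p_1 = 1: count[1] becomes 1
p_2 = 4: count[4] becomes 1
p_3 = 5: count[5] becomes 1
p_4 = 7: count[7] becomes 1
p_5 = 4: count[4] becomes 2
p_6 = 4: count[4] becomes 3
p_7 = 8: count[8] becomes 1
Degrees (1 + count): deg[1]=1+1=2, deg[2]=1+0=1, deg[3]=1+0=1, deg[4]=1+3=4, deg[5]=1+1=2, deg[6]=1+0=1, deg[7]=1+1=2, deg[8]=1+1=2, deg[9]=1+0=1

Answer: 2 1 1 4 2 1 2 2 1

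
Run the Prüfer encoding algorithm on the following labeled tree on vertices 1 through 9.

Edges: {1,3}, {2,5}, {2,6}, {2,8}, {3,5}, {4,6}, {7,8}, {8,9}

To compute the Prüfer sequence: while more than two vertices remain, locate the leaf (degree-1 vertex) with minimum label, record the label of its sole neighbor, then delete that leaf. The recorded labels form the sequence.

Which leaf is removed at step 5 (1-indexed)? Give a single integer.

Step 1: current leaves = {1,4,7,9}. Remove leaf 1 (neighbor: 3).
Step 2: current leaves = {3,4,7,9}. Remove leaf 3 (neighbor: 5).
Step 3: current leaves = {4,5,7,9}. Remove leaf 4 (neighbor: 6).
Step 4: current leaves = {5,6,7,9}. Remove leaf 5 (neighbor: 2).
Step 5: current leaves = {6,7,9}. Remove leaf 6 (neighbor: 2).

Answer: 6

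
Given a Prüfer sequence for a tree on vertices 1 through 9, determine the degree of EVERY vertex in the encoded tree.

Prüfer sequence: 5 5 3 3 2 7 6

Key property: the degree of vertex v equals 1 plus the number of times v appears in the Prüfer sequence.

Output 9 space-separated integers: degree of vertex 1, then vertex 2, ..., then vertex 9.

p_1 = 5: count[5] becomes 1
p_2 = 5: count[5] becomes 2
p_3 = 3: count[3] becomes 1
p_4 = 3: count[3] becomes 2
p_5 = 2: count[2] becomes 1
p_6 = 7: count[7] becomes 1
p_7 = 6: count[6] becomes 1
Degrees (1 + count): deg[1]=1+0=1, deg[2]=1+1=2, deg[3]=1+2=3, deg[4]=1+0=1, deg[5]=1+2=3, deg[6]=1+1=2, deg[7]=1+1=2, deg[8]=1+0=1, deg[9]=1+0=1

Answer: 1 2 3 1 3 2 2 1 1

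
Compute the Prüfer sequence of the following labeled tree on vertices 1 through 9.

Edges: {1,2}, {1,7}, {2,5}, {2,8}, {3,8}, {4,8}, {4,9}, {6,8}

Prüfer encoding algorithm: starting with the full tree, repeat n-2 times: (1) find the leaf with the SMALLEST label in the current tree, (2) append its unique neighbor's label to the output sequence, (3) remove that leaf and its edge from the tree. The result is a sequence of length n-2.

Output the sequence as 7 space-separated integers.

Answer: 8 2 8 1 2 8 4

Derivation:
Step 1: leaves = {3,5,6,7,9}. Remove smallest leaf 3, emit neighbor 8.
Step 2: leaves = {5,6,7,9}. Remove smallest leaf 5, emit neighbor 2.
Step 3: leaves = {6,7,9}. Remove smallest leaf 6, emit neighbor 8.
Step 4: leaves = {7,9}. Remove smallest leaf 7, emit neighbor 1.
Step 5: leaves = {1,9}. Remove smallest leaf 1, emit neighbor 2.
Step 6: leaves = {2,9}. Remove smallest leaf 2, emit neighbor 8.
Step 7: leaves = {8,9}. Remove smallest leaf 8, emit neighbor 4.
Done: 2 vertices remain (4, 9). Sequence = [8 2 8 1 2 8 4]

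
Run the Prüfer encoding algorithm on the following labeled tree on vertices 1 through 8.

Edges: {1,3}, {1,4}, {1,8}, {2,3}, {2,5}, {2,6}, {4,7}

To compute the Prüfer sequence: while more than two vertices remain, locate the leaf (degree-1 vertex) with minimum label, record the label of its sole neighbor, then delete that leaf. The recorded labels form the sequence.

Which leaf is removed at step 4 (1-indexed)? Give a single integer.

Step 1: current leaves = {5,6,7,8}. Remove leaf 5 (neighbor: 2).
Step 2: current leaves = {6,7,8}. Remove leaf 6 (neighbor: 2).
Step 3: current leaves = {2,7,8}. Remove leaf 2 (neighbor: 3).
Step 4: current leaves = {3,7,8}. Remove leaf 3 (neighbor: 1).

Answer: 3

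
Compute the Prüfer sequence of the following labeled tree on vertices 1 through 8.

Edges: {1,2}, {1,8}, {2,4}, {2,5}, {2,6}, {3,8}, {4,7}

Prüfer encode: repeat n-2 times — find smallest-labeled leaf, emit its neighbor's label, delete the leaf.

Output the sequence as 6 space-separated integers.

Answer: 8 2 2 4 2 1

Derivation:
Step 1: leaves = {3,5,6,7}. Remove smallest leaf 3, emit neighbor 8.
Step 2: leaves = {5,6,7,8}. Remove smallest leaf 5, emit neighbor 2.
Step 3: leaves = {6,7,8}. Remove smallest leaf 6, emit neighbor 2.
Step 4: leaves = {7,8}. Remove smallest leaf 7, emit neighbor 4.
Step 5: leaves = {4,8}. Remove smallest leaf 4, emit neighbor 2.
Step 6: leaves = {2,8}. Remove smallest leaf 2, emit neighbor 1.
Done: 2 vertices remain (1, 8). Sequence = [8 2 2 4 2 1]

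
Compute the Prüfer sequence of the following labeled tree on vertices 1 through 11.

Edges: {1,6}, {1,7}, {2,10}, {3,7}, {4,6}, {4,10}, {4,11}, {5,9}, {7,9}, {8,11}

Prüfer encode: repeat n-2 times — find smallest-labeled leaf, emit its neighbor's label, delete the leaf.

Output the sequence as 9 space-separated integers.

Step 1: leaves = {2,3,5,8}. Remove smallest leaf 2, emit neighbor 10.
Step 2: leaves = {3,5,8,10}. Remove smallest leaf 3, emit neighbor 7.
Step 3: leaves = {5,8,10}. Remove smallest leaf 5, emit neighbor 9.
Step 4: leaves = {8,9,10}. Remove smallest leaf 8, emit neighbor 11.
Step 5: leaves = {9,10,11}. Remove smallest leaf 9, emit neighbor 7.
Step 6: leaves = {7,10,11}. Remove smallest leaf 7, emit neighbor 1.
Step 7: leaves = {1,10,11}. Remove smallest leaf 1, emit neighbor 6.
Step 8: leaves = {6,10,11}. Remove smallest leaf 6, emit neighbor 4.
Step 9: leaves = {10,11}. Remove smallest leaf 10, emit neighbor 4.
Done: 2 vertices remain (4, 11). Sequence = [10 7 9 11 7 1 6 4 4]

Answer: 10 7 9 11 7 1 6 4 4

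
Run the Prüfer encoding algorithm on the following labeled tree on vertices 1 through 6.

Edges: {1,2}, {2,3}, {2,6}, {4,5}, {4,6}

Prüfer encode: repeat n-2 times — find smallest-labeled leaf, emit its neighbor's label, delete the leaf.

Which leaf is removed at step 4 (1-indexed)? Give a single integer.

Answer: 5

Derivation:
Step 1: current leaves = {1,3,5}. Remove leaf 1 (neighbor: 2).
Step 2: current leaves = {3,5}. Remove leaf 3 (neighbor: 2).
Step 3: current leaves = {2,5}. Remove leaf 2 (neighbor: 6).
Step 4: current leaves = {5,6}. Remove leaf 5 (neighbor: 4).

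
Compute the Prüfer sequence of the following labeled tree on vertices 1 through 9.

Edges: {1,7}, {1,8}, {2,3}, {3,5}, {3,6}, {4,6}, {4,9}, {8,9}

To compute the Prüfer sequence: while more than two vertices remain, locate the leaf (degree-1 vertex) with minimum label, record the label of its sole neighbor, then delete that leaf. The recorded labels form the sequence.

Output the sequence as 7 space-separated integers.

Step 1: leaves = {2,5,7}. Remove smallest leaf 2, emit neighbor 3.
Step 2: leaves = {5,7}. Remove smallest leaf 5, emit neighbor 3.
Step 3: leaves = {3,7}. Remove smallest leaf 3, emit neighbor 6.
Step 4: leaves = {6,7}. Remove smallest leaf 6, emit neighbor 4.
Step 5: leaves = {4,7}. Remove smallest leaf 4, emit neighbor 9.
Step 6: leaves = {7,9}. Remove smallest leaf 7, emit neighbor 1.
Step 7: leaves = {1,9}. Remove smallest leaf 1, emit neighbor 8.
Done: 2 vertices remain (8, 9). Sequence = [3 3 6 4 9 1 8]

Answer: 3 3 6 4 9 1 8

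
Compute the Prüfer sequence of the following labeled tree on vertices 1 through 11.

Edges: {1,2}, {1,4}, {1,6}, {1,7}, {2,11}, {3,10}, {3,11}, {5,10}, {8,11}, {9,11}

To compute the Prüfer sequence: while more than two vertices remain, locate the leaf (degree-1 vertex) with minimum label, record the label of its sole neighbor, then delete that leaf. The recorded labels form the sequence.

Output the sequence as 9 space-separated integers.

Step 1: leaves = {4,5,6,7,8,9}. Remove smallest leaf 4, emit neighbor 1.
Step 2: leaves = {5,6,7,8,9}. Remove smallest leaf 5, emit neighbor 10.
Step 3: leaves = {6,7,8,9,10}. Remove smallest leaf 6, emit neighbor 1.
Step 4: leaves = {7,8,9,10}. Remove smallest leaf 7, emit neighbor 1.
Step 5: leaves = {1,8,9,10}. Remove smallest leaf 1, emit neighbor 2.
Step 6: leaves = {2,8,9,10}. Remove smallest leaf 2, emit neighbor 11.
Step 7: leaves = {8,9,10}. Remove smallest leaf 8, emit neighbor 11.
Step 8: leaves = {9,10}. Remove smallest leaf 9, emit neighbor 11.
Step 9: leaves = {10,11}. Remove smallest leaf 10, emit neighbor 3.
Done: 2 vertices remain (3, 11). Sequence = [1 10 1 1 2 11 11 11 3]

Answer: 1 10 1 1 2 11 11 11 3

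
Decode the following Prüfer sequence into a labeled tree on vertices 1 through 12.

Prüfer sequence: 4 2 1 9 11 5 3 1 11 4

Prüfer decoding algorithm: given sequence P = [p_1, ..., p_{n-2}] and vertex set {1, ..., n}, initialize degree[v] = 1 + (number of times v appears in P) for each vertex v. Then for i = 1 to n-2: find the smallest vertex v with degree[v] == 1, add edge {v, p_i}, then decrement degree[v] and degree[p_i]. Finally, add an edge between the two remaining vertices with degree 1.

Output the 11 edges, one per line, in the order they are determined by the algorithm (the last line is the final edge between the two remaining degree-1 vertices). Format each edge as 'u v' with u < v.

Initial degrees: {1:3, 2:2, 3:2, 4:3, 5:2, 6:1, 7:1, 8:1, 9:2, 10:1, 11:3, 12:1}
Step 1: smallest deg-1 vertex = 6, p_1 = 4. Add edge {4,6}. Now deg[6]=0, deg[4]=2.
Step 2: smallest deg-1 vertex = 7, p_2 = 2. Add edge {2,7}. Now deg[7]=0, deg[2]=1.
Step 3: smallest deg-1 vertex = 2, p_3 = 1. Add edge {1,2}. Now deg[2]=0, deg[1]=2.
Step 4: smallest deg-1 vertex = 8, p_4 = 9. Add edge {8,9}. Now deg[8]=0, deg[9]=1.
Step 5: smallest deg-1 vertex = 9, p_5 = 11. Add edge {9,11}. Now deg[9]=0, deg[11]=2.
Step 6: smallest deg-1 vertex = 10, p_6 = 5. Add edge {5,10}. Now deg[10]=0, deg[5]=1.
Step 7: smallest deg-1 vertex = 5, p_7 = 3. Add edge {3,5}. Now deg[5]=0, deg[3]=1.
Step 8: smallest deg-1 vertex = 3, p_8 = 1. Add edge {1,3}. Now deg[3]=0, deg[1]=1.
Step 9: smallest deg-1 vertex = 1, p_9 = 11. Add edge {1,11}. Now deg[1]=0, deg[11]=1.
Step 10: smallest deg-1 vertex = 11, p_10 = 4. Add edge {4,11}. Now deg[11]=0, deg[4]=1.
Final: two remaining deg-1 vertices are 4, 12. Add edge {4,12}.

Answer: 4 6
2 7
1 2
8 9
9 11
5 10
3 5
1 3
1 11
4 11
4 12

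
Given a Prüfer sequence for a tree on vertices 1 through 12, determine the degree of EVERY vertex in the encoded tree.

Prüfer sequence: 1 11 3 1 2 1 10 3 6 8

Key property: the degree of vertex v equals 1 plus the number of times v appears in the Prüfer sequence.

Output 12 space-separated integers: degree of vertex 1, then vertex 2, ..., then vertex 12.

p_1 = 1: count[1] becomes 1
p_2 = 11: count[11] becomes 1
p_3 = 3: count[3] becomes 1
p_4 = 1: count[1] becomes 2
p_5 = 2: count[2] becomes 1
p_6 = 1: count[1] becomes 3
p_7 = 10: count[10] becomes 1
p_8 = 3: count[3] becomes 2
p_9 = 6: count[6] becomes 1
p_10 = 8: count[8] becomes 1
Degrees (1 + count): deg[1]=1+3=4, deg[2]=1+1=2, deg[3]=1+2=3, deg[4]=1+0=1, deg[5]=1+0=1, deg[6]=1+1=2, deg[7]=1+0=1, deg[8]=1+1=2, deg[9]=1+0=1, deg[10]=1+1=2, deg[11]=1+1=2, deg[12]=1+0=1

Answer: 4 2 3 1 1 2 1 2 1 2 2 1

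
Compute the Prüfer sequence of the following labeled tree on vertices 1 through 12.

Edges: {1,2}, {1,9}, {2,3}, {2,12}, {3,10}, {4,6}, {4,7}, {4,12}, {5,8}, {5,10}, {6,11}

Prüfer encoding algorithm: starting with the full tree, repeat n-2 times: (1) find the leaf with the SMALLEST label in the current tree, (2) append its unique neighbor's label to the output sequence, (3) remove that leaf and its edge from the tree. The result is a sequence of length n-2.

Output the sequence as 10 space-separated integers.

Step 1: leaves = {7,8,9,11}. Remove smallest leaf 7, emit neighbor 4.
Step 2: leaves = {8,9,11}. Remove smallest leaf 8, emit neighbor 5.
Step 3: leaves = {5,9,11}. Remove smallest leaf 5, emit neighbor 10.
Step 4: leaves = {9,10,11}. Remove smallest leaf 9, emit neighbor 1.
Step 5: leaves = {1,10,11}. Remove smallest leaf 1, emit neighbor 2.
Step 6: leaves = {10,11}. Remove smallest leaf 10, emit neighbor 3.
Step 7: leaves = {3,11}. Remove smallest leaf 3, emit neighbor 2.
Step 8: leaves = {2,11}. Remove smallest leaf 2, emit neighbor 12.
Step 9: leaves = {11,12}. Remove smallest leaf 11, emit neighbor 6.
Step 10: leaves = {6,12}. Remove smallest leaf 6, emit neighbor 4.
Done: 2 vertices remain (4, 12). Sequence = [4 5 10 1 2 3 2 12 6 4]

Answer: 4 5 10 1 2 3 2 12 6 4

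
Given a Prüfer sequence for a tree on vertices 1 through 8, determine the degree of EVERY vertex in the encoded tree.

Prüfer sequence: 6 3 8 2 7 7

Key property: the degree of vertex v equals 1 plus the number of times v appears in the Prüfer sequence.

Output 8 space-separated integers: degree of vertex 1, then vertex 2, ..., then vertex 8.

Answer: 1 2 2 1 1 2 3 2

Derivation:
p_1 = 6: count[6] becomes 1
p_2 = 3: count[3] becomes 1
p_3 = 8: count[8] becomes 1
p_4 = 2: count[2] becomes 1
p_5 = 7: count[7] becomes 1
p_6 = 7: count[7] becomes 2
Degrees (1 + count): deg[1]=1+0=1, deg[2]=1+1=2, deg[3]=1+1=2, deg[4]=1+0=1, deg[5]=1+0=1, deg[6]=1+1=2, deg[7]=1+2=3, deg[8]=1+1=2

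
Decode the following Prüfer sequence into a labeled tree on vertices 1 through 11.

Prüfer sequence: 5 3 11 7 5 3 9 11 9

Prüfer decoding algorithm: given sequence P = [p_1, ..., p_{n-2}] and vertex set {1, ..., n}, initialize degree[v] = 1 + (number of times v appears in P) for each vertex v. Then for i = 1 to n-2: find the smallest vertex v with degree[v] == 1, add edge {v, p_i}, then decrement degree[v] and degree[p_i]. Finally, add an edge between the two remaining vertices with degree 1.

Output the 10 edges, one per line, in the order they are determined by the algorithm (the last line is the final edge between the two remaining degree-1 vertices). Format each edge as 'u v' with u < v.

Initial degrees: {1:1, 2:1, 3:3, 4:1, 5:3, 6:1, 7:2, 8:1, 9:3, 10:1, 11:3}
Step 1: smallest deg-1 vertex = 1, p_1 = 5. Add edge {1,5}. Now deg[1]=0, deg[5]=2.
Step 2: smallest deg-1 vertex = 2, p_2 = 3. Add edge {2,3}. Now deg[2]=0, deg[3]=2.
Step 3: smallest deg-1 vertex = 4, p_3 = 11. Add edge {4,11}. Now deg[4]=0, deg[11]=2.
Step 4: smallest deg-1 vertex = 6, p_4 = 7. Add edge {6,7}. Now deg[6]=0, deg[7]=1.
Step 5: smallest deg-1 vertex = 7, p_5 = 5. Add edge {5,7}. Now deg[7]=0, deg[5]=1.
Step 6: smallest deg-1 vertex = 5, p_6 = 3. Add edge {3,5}. Now deg[5]=0, deg[3]=1.
Step 7: smallest deg-1 vertex = 3, p_7 = 9. Add edge {3,9}. Now deg[3]=0, deg[9]=2.
Step 8: smallest deg-1 vertex = 8, p_8 = 11. Add edge {8,11}. Now deg[8]=0, deg[11]=1.
Step 9: smallest deg-1 vertex = 10, p_9 = 9. Add edge {9,10}. Now deg[10]=0, deg[9]=1.
Final: two remaining deg-1 vertices are 9, 11. Add edge {9,11}.

Answer: 1 5
2 3
4 11
6 7
5 7
3 5
3 9
8 11
9 10
9 11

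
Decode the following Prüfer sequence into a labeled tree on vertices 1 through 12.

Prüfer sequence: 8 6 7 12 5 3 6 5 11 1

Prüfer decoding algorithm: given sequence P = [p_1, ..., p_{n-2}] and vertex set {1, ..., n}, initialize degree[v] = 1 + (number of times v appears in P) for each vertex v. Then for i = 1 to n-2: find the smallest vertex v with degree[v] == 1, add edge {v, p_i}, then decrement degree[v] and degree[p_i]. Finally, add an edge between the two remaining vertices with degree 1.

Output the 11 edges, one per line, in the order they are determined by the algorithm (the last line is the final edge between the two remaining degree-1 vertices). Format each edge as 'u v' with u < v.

Answer: 2 8
4 6
7 8
7 12
5 9
3 10
3 6
5 6
5 11
1 11
1 12

Derivation:
Initial degrees: {1:2, 2:1, 3:2, 4:1, 5:3, 6:3, 7:2, 8:2, 9:1, 10:1, 11:2, 12:2}
Step 1: smallest deg-1 vertex = 2, p_1 = 8. Add edge {2,8}. Now deg[2]=0, deg[8]=1.
Step 2: smallest deg-1 vertex = 4, p_2 = 6. Add edge {4,6}. Now deg[4]=0, deg[6]=2.
Step 3: smallest deg-1 vertex = 8, p_3 = 7. Add edge {7,8}. Now deg[8]=0, deg[7]=1.
Step 4: smallest deg-1 vertex = 7, p_4 = 12. Add edge {7,12}. Now deg[7]=0, deg[12]=1.
Step 5: smallest deg-1 vertex = 9, p_5 = 5. Add edge {5,9}. Now deg[9]=0, deg[5]=2.
Step 6: smallest deg-1 vertex = 10, p_6 = 3. Add edge {3,10}. Now deg[10]=0, deg[3]=1.
Step 7: smallest deg-1 vertex = 3, p_7 = 6. Add edge {3,6}. Now deg[3]=0, deg[6]=1.
Step 8: smallest deg-1 vertex = 6, p_8 = 5. Add edge {5,6}. Now deg[6]=0, deg[5]=1.
Step 9: smallest deg-1 vertex = 5, p_9 = 11. Add edge {5,11}. Now deg[5]=0, deg[11]=1.
Step 10: smallest deg-1 vertex = 11, p_10 = 1. Add edge {1,11}. Now deg[11]=0, deg[1]=1.
Final: two remaining deg-1 vertices are 1, 12. Add edge {1,12}.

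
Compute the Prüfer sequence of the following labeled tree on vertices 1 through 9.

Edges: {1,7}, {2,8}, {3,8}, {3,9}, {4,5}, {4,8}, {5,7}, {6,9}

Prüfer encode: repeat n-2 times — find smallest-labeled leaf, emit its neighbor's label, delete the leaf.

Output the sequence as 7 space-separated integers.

Step 1: leaves = {1,2,6}. Remove smallest leaf 1, emit neighbor 7.
Step 2: leaves = {2,6,7}. Remove smallest leaf 2, emit neighbor 8.
Step 3: leaves = {6,7}. Remove smallest leaf 6, emit neighbor 9.
Step 4: leaves = {7,9}. Remove smallest leaf 7, emit neighbor 5.
Step 5: leaves = {5,9}. Remove smallest leaf 5, emit neighbor 4.
Step 6: leaves = {4,9}. Remove smallest leaf 4, emit neighbor 8.
Step 7: leaves = {8,9}. Remove smallest leaf 8, emit neighbor 3.
Done: 2 vertices remain (3, 9). Sequence = [7 8 9 5 4 8 3]

Answer: 7 8 9 5 4 8 3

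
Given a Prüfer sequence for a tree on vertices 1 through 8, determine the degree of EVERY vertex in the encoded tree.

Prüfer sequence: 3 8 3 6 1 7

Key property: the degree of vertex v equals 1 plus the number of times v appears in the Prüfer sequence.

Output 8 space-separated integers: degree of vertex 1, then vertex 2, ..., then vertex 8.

Answer: 2 1 3 1 1 2 2 2

Derivation:
p_1 = 3: count[3] becomes 1
p_2 = 8: count[8] becomes 1
p_3 = 3: count[3] becomes 2
p_4 = 6: count[6] becomes 1
p_5 = 1: count[1] becomes 1
p_6 = 7: count[7] becomes 1
Degrees (1 + count): deg[1]=1+1=2, deg[2]=1+0=1, deg[3]=1+2=3, deg[4]=1+0=1, deg[5]=1+0=1, deg[6]=1+1=2, deg[7]=1+1=2, deg[8]=1+1=2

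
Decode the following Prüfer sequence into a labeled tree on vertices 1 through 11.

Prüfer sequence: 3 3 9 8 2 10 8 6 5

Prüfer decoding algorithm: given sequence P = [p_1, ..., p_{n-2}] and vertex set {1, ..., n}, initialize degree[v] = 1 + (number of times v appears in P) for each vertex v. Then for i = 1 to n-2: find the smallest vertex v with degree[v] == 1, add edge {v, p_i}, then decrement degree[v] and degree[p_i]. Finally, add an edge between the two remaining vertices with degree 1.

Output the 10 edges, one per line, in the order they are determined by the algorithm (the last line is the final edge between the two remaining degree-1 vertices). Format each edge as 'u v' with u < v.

Answer: 1 3
3 4
3 9
7 8
2 9
2 10
8 10
6 8
5 6
5 11

Derivation:
Initial degrees: {1:1, 2:2, 3:3, 4:1, 5:2, 6:2, 7:1, 8:3, 9:2, 10:2, 11:1}
Step 1: smallest deg-1 vertex = 1, p_1 = 3. Add edge {1,3}. Now deg[1]=0, deg[3]=2.
Step 2: smallest deg-1 vertex = 4, p_2 = 3. Add edge {3,4}. Now deg[4]=0, deg[3]=1.
Step 3: smallest deg-1 vertex = 3, p_3 = 9. Add edge {3,9}. Now deg[3]=0, deg[9]=1.
Step 4: smallest deg-1 vertex = 7, p_4 = 8. Add edge {7,8}. Now deg[7]=0, deg[8]=2.
Step 5: smallest deg-1 vertex = 9, p_5 = 2. Add edge {2,9}. Now deg[9]=0, deg[2]=1.
Step 6: smallest deg-1 vertex = 2, p_6 = 10. Add edge {2,10}. Now deg[2]=0, deg[10]=1.
Step 7: smallest deg-1 vertex = 10, p_7 = 8. Add edge {8,10}. Now deg[10]=0, deg[8]=1.
Step 8: smallest deg-1 vertex = 8, p_8 = 6. Add edge {6,8}. Now deg[8]=0, deg[6]=1.
Step 9: smallest deg-1 vertex = 6, p_9 = 5. Add edge {5,6}. Now deg[6]=0, deg[5]=1.
Final: two remaining deg-1 vertices are 5, 11. Add edge {5,11}.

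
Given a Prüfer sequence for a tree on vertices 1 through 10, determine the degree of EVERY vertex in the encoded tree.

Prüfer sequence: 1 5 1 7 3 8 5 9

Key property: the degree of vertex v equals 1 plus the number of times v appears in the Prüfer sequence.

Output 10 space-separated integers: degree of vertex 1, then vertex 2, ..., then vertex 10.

Answer: 3 1 2 1 3 1 2 2 2 1

Derivation:
p_1 = 1: count[1] becomes 1
p_2 = 5: count[5] becomes 1
p_3 = 1: count[1] becomes 2
p_4 = 7: count[7] becomes 1
p_5 = 3: count[3] becomes 1
p_6 = 8: count[8] becomes 1
p_7 = 5: count[5] becomes 2
p_8 = 9: count[9] becomes 1
Degrees (1 + count): deg[1]=1+2=3, deg[2]=1+0=1, deg[3]=1+1=2, deg[4]=1+0=1, deg[5]=1+2=3, deg[6]=1+0=1, deg[7]=1+1=2, deg[8]=1+1=2, deg[9]=1+1=2, deg[10]=1+0=1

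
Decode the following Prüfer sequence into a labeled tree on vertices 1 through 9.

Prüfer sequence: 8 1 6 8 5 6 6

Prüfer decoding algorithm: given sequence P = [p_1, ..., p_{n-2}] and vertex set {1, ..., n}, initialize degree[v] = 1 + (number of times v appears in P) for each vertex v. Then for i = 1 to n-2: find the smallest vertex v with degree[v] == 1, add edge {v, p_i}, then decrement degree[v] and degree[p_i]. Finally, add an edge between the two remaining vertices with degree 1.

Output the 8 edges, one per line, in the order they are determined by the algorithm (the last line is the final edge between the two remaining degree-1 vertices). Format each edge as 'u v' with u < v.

Answer: 2 8
1 3
1 6
4 8
5 7
5 6
6 8
6 9

Derivation:
Initial degrees: {1:2, 2:1, 3:1, 4:1, 5:2, 6:4, 7:1, 8:3, 9:1}
Step 1: smallest deg-1 vertex = 2, p_1 = 8. Add edge {2,8}. Now deg[2]=0, deg[8]=2.
Step 2: smallest deg-1 vertex = 3, p_2 = 1. Add edge {1,3}. Now deg[3]=0, deg[1]=1.
Step 3: smallest deg-1 vertex = 1, p_3 = 6. Add edge {1,6}. Now deg[1]=0, deg[6]=3.
Step 4: smallest deg-1 vertex = 4, p_4 = 8. Add edge {4,8}. Now deg[4]=0, deg[8]=1.
Step 5: smallest deg-1 vertex = 7, p_5 = 5. Add edge {5,7}. Now deg[7]=0, deg[5]=1.
Step 6: smallest deg-1 vertex = 5, p_6 = 6. Add edge {5,6}. Now deg[5]=0, deg[6]=2.
Step 7: smallest deg-1 vertex = 8, p_7 = 6. Add edge {6,8}. Now deg[8]=0, deg[6]=1.
Final: two remaining deg-1 vertices are 6, 9. Add edge {6,9}.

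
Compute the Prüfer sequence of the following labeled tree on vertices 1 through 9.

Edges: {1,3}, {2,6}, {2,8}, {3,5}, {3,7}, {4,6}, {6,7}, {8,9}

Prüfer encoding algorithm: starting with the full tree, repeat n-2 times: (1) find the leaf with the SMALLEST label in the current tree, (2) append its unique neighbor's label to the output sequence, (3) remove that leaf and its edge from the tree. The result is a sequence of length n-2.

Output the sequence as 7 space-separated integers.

Answer: 3 6 3 7 6 2 8

Derivation:
Step 1: leaves = {1,4,5,9}. Remove smallest leaf 1, emit neighbor 3.
Step 2: leaves = {4,5,9}. Remove smallest leaf 4, emit neighbor 6.
Step 3: leaves = {5,9}. Remove smallest leaf 5, emit neighbor 3.
Step 4: leaves = {3,9}. Remove smallest leaf 3, emit neighbor 7.
Step 5: leaves = {7,9}. Remove smallest leaf 7, emit neighbor 6.
Step 6: leaves = {6,9}. Remove smallest leaf 6, emit neighbor 2.
Step 7: leaves = {2,9}. Remove smallest leaf 2, emit neighbor 8.
Done: 2 vertices remain (8, 9). Sequence = [3 6 3 7 6 2 8]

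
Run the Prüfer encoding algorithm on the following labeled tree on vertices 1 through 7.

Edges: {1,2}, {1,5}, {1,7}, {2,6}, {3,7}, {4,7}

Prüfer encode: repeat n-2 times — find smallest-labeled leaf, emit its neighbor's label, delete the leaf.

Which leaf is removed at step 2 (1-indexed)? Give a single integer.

Answer: 4

Derivation:
Step 1: current leaves = {3,4,5,6}. Remove leaf 3 (neighbor: 7).
Step 2: current leaves = {4,5,6}. Remove leaf 4 (neighbor: 7).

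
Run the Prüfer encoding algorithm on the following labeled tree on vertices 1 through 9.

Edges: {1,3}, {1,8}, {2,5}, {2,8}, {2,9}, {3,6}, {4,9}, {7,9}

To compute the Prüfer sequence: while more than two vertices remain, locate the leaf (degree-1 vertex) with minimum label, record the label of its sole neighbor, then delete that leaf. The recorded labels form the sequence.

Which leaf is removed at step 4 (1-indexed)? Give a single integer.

Answer: 3

Derivation:
Step 1: current leaves = {4,5,6,7}. Remove leaf 4 (neighbor: 9).
Step 2: current leaves = {5,6,7}. Remove leaf 5 (neighbor: 2).
Step 3: current leaves = {6,7}. Remove leaf 6 (neighbor: 3).
Step 4: current leaves = {3,7}. Remove leaf 3 (neighbor: 1).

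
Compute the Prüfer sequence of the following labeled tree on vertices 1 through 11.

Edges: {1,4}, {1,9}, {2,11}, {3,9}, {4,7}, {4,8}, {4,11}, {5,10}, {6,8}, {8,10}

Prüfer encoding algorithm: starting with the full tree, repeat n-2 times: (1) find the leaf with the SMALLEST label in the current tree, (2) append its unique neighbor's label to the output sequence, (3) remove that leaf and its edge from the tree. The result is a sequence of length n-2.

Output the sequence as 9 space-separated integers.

Answer: 11 9 10 8 4 1 4 8 4

Derivation:
Step 1: leaves = {2,3,5,6,7}. Remove smallest leaf 2, emit neighbor 11.
Step 2: leaves = {3,5,6,7,11}. Remove smallest leaf 3, emit neighbor 9.
Step 3: leaves = {5,6,7,9,11}. Remove smallest leaf 5, emit neighbor 10.
Step 4: leaves = {6,7,9,10,11}. Remove smallest leaf 6, emit neighbor 8.
Step 5: leaves = {7,9,10,11}. Remove smallest leaf 7, emit neighbor 4.
Step 6: leaves = {9,10,11}. Remove smallest leaf 9, emit neighbor 1.
Step 7: leaves = {1,10,11}. Remove smallest leaf 1, emit neighbor 4.
Step 8: leaves = {10,11}. Remove smallest leaf 10, emit neighbor 8.
Step 9: leaves = {8,11}. Remove smallest leaf 8, emit neighbor 4.
Done: 2 vertices remain (4, 11). Sequence = [11 9 10 8 4 1 4 8 4]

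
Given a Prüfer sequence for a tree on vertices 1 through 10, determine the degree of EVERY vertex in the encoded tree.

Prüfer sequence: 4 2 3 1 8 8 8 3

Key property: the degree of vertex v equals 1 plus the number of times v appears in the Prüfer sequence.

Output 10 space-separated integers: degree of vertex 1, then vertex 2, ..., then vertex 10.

Answer: 2 2 3 2 1 1 1 4 1 1

Derivation:
p_1 = 4: count[4] becomes 1
p_2 = 2: count[2] becomes 1
p_3 = 3: count[3] becomes 1
p_4 = 1: count[1] becomes 1
p_5 = 8: count[8] becomes 1
p_6 = 8: count[8] becomes 2
p_7 = 8: count[8] becomes 3
p_8 = 3: count[3] becomes 2
Degrees (1 + count): deg[1]=1+1=2, deg[2]=1+1=2, deg[3]=1+2=3, deg[4]=1+1=2, deg[5]=1+0=1, deg[6]=1+0=1, deg[7]=1+0=1, deg[8]=1+3=4, deg[9]=1+0=1, deg[10]=1+0=1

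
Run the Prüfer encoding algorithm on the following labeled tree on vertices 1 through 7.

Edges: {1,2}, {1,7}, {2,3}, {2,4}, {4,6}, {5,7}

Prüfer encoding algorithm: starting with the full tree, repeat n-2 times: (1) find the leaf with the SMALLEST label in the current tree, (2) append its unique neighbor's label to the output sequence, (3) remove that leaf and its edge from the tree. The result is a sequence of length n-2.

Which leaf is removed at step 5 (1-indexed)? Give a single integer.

Step 1: current leaves = {3,5,6}. Remove leaf 3 (neighbor: 2).
Step 2: current leaves = {5,6}. Remove leaf 5 (neighbor: 7).
Step 3: current leaves = {6,7}. Remove leaf 6 (neighbor: 4).
Step 4: current leaves = {4,7}. Remove leaf 4 (neighbor: 2).
Step 5: current leaves = {2,7}. Remove leaf 2 (neighbor: 1).

Answer: 2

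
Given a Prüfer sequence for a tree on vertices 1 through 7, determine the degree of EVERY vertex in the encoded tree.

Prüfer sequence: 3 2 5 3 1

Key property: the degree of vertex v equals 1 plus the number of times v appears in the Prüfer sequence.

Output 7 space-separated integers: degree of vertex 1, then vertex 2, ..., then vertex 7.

p_1 = 3: count[3] becomes 1
p_2 = 2: count[2] becomes 1
p_3 = 5: count[5] becomes 1
p_4 = 3: count[3] becomes 2
p_5 = 1: count[1] becomes 1
Degrees (1 + count): deg[1]=1+1=2, deg[2]=1+1=2, deg[3]=1+2=3, deg[4]=1+0=1, deg[5]=1+1=2, deg[6]=1+0=1, deg[7]=1+0=1

Answer: 2 2 3 1 2 1 1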